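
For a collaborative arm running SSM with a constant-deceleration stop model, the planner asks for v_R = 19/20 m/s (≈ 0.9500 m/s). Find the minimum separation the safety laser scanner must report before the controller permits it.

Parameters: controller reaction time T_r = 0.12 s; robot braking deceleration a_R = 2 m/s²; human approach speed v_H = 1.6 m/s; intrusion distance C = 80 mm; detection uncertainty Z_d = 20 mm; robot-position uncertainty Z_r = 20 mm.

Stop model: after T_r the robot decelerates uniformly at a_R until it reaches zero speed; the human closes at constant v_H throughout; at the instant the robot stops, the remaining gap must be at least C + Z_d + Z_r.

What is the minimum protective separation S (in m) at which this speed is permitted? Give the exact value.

S_min = 11293/8000 m = 1.4116 m

T_s = v_R/a_R = (19/20)/2 = 0.4750 s
robot in T_r: 0.9500·0.1200 = 0.1140 m
robot covers 0.9500·0.4750 − ½·2.0000·0.4750² = 0.2256 m while stopping
human over T_r+T_s: 1.6000·(0.1200+0.4750) = 0.9520 m
C+Z_d+Z_r = 0.0800+0.0200+0.0200 = 0.1200 m
S_min ≈ 0.1140+0.2256+0.9520+0.1200  ⇒  S_min = 11293/8000 m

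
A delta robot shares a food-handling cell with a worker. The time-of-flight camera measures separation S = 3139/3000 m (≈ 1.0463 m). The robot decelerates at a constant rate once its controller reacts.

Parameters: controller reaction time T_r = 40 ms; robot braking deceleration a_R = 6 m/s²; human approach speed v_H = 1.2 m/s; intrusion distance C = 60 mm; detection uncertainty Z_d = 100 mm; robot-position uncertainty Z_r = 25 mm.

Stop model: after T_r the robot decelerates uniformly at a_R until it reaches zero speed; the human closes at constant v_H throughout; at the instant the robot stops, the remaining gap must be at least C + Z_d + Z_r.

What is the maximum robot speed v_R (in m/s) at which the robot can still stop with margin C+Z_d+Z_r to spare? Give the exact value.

collect terms ⇒ (1/12)·v_R² + (6/25)·v_R + (-61/75) = 0
  disc = (6/25)² − 4·(1/12)·(-61/75) = 1849/5625 ; √disc = 43/75
  v_R = (−(6/25) + 43/75) / (2·(1/12)) = 2 m/s
check:
T_s = v_R/a_R = 2/6 = 0.3333 s
robot in T_r: 2.0000·0.0400 = 0.0800 m
robot under decel: 2.0000²/(2·6.0000) = 0.3333 m
person approaches 1.2000·(0.0400+0.3333) = 0.4480 m
margins: 0.0600+0.1000+0.0250 = 0.1850 m
sum ≈ 0.0800+0.3333+0.4480+0.1850 ≈ 1.0463 m = S ✓

v_R_max = 2 m/s = 2.0000 m/s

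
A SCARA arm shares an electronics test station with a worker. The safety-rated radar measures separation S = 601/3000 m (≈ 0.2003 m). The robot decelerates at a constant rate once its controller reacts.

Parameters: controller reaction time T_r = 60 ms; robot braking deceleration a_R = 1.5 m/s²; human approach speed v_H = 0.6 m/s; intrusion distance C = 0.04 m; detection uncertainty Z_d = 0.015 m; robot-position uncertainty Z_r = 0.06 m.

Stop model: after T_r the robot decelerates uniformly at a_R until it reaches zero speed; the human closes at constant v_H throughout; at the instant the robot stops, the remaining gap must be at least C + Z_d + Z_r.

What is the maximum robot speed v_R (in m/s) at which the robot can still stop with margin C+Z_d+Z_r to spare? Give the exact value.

v_R_max = 1/10 m/s = 0.1000 m/s

collect terms ⇒ (1/3)·v_R² + (23/50)·v_R + (-37/750) = 0
  disc = (23/50)² − 4·(1/3)·(-37/750) = 6241/22500 ; √disc = 79/150
  v_R = (−(23/50) + 79/150) / (2·(1/3)) = 1/10 m/s
check:
T_s = v_R/a_R = (1/10)/(3/2) = 0.0667 s
robot in T_r: 0.1000·0.0600 = 0.0060 m
robot under decel: 0.1000²/(2·1.5000) = 0.0033 m
human over T_r+T_s: 0.6000·(0.0600+0.0667) = 0.0760 m
residual clearance needed = 0.0400+0.0150+0.0600 = 0.1150 m
sum ≈ 0.0060+0.0033+0.0760+0.1150 ≈ 0.2003 m = S ✓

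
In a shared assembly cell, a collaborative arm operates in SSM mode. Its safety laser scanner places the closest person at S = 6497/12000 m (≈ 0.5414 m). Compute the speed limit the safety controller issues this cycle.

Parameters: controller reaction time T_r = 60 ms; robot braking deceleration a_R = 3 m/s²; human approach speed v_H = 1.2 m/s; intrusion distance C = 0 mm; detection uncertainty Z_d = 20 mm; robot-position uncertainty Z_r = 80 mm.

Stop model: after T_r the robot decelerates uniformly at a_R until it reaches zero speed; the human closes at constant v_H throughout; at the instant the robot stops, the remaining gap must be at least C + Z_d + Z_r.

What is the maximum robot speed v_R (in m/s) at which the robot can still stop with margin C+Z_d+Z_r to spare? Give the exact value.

v_R_max = 13/20 m/s = 0.6500 m/s

collect terms ⇒ (1/6)·v_R² + (23/50)·v_R + (-4433/12000) = 0
  disc = (23/50)² − 4·(1/6)·(-4433/12000) = 41209/90000 ; √disc = 203/300
  v_R = (−(23/50) + 203/300) / (2·(1/6)) = 13/20 m/s
check:
stop time T_s = (13/20)/3 = 0.2167 s
reaction-phase robot travel = 0.6500·0.0600 = 0.0390 m
robot covers 0.6500·0.2167 − ½·3.0000·0.2167² = 0.0704 m while stopping
human closes 1.2000·0.2767 = 0.3320 m
margins: 0.0000+0.0200+0.0800 = 0.1000 m
sum ≈ 0.0390+0.0704+0.3320+0.1000 ≈ 0.5414 m = S ✓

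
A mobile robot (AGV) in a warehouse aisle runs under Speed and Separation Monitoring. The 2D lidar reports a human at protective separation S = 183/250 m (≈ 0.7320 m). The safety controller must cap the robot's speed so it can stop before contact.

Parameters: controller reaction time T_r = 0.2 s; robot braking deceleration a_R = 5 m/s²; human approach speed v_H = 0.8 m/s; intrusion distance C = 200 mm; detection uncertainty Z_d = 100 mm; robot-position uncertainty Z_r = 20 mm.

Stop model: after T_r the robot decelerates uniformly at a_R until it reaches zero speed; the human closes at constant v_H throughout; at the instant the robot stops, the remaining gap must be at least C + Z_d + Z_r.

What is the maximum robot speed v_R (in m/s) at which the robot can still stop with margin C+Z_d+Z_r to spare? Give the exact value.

v_R_max = 3/5 m/s = 0.6000 m/s

at the boundary: (1/10)·v² + (9/25)·v + (-63/250) = 0
  disc = (9/25)² − 4·(1/10)·(-63/250) = 144/625 ; √disc = 12/25
  v_R = (−(9/25) + 12/25) / (2·(1/10)) = 3/5 m/s
check:
T_s = v_R/a_R = (3/5)/5 = 0.1200 s
robot in T_r: 0.6000·0.2000 = 0.1200 m
robot covers 0.6000·0.1200 − ½·5.0000·0.1200² = 0.0360 m while stopping
human over T_r+T_s: 0.8000·(0.2000+0.1200) = 0.2560 m
C+Z_d+Z_r = 0.2000+0.1000+0.0200 = 0.3200 m
sum ≈ 0.1200+0.0360+0.2560+0.3200 ≈ 0.7320 m = S ✓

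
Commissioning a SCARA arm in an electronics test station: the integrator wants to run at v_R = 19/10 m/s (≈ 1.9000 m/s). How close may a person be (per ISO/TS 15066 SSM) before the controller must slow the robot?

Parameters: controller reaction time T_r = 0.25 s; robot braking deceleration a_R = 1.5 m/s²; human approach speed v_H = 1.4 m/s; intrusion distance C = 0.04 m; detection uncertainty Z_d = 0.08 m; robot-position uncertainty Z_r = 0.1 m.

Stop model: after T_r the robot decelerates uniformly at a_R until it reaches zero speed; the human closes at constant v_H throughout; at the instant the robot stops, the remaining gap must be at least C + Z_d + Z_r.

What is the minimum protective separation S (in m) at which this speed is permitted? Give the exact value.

S_min = 2413/600 m = 4.0217 m

stop time T_s = (19/10)/(3/2) = 1.2667 s
robot in T_r: 1.9000·0.2500 = 0.4750 m
braking distance = 1.9000²/(2·1.5000) = 1.2033 m
human over T_r+T_s: 1.4000·(0.2500+1.2667) = 2.1233 m
residual clearance needed = 0.0400+0.0800+0.1000 = 0.2200 m
S_min ≈ 0.4750+1.2033+2.1233+0.2200  ⇒  S_min = 2413/600 m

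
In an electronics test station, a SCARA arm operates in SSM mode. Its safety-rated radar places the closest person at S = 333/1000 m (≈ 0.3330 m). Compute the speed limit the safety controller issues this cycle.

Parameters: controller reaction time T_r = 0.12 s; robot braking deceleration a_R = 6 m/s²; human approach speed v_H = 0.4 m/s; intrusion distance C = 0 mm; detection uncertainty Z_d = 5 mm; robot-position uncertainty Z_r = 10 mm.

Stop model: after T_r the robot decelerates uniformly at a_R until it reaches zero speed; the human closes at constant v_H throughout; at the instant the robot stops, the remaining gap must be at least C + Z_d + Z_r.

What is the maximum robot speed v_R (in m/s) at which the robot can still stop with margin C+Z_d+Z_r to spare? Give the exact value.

v_R_max = 1 m/s = 1.0000 m/s

at the boundary: (1/12)·v² + (14/75)·v + (-27/100) = 0
  disc = (14/75)² − 4·(1/12)·(-27/100) = 2809/22500 ; √disc = 53/150
  v_R = (−(14/75) + 53/150) / (2·(1/12)) = 1 m/s
check:
T_s = v_R/a_R = 1/6 = 0.1667 s
robot in T_r: 1.0000·0.1200 = 0.1200 m
robot covers 1.0000·0.1667 − ½·6.0000·0.1667² = 0.0833 m while stopping
person approaches 0.4000·(0.1200+0.1667) = 0.1147 m
C+Z_d+Z_r = 0.0000+0.0050+0.0100 = 0.0150 m
sum ≈ 0.1200+0.0833+0.1147+0.0150 ≈ 0.3330 m = S ✓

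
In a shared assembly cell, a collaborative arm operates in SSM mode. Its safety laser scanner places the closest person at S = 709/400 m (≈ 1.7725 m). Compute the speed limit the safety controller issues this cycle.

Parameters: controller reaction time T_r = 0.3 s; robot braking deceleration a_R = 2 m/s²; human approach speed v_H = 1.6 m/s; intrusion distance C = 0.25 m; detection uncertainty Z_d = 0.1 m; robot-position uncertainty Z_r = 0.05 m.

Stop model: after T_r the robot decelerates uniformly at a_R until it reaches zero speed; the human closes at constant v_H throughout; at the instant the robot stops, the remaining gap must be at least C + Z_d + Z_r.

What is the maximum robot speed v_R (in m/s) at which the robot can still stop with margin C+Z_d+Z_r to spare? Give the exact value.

at the boundary: (1/4)·v² + (11/10)·v + (-357/400) = 0
  disc = (11/10)² − 4·(1/4)·(-357/400) = 841/400 ; √disc = 29/20
  v_R = (−(11/10) + 29/20) / (2·(1/4)) = 7/10 m/s
check:
braking lasts T_s = (7/10)/2 = 0.3500 s
reaction-phase robot travel = 0.7000·0.3000 = 0.2100 m
braking distance = 0.7000²/(2·2.0000) = 0.1225 m
human over T_r+T_s: 1.6000·(0.3000+0.3500) = 1.0400 m
residual clearance needed = 0.2500+0.1000+0.0500 = 0.4000 m
sum ≈ 0.2100+0.1225+1.0400+0.4000 ≈ 1.7725 m = S ✓

v_R_max = 7/10 m/s = 0.7000 m/s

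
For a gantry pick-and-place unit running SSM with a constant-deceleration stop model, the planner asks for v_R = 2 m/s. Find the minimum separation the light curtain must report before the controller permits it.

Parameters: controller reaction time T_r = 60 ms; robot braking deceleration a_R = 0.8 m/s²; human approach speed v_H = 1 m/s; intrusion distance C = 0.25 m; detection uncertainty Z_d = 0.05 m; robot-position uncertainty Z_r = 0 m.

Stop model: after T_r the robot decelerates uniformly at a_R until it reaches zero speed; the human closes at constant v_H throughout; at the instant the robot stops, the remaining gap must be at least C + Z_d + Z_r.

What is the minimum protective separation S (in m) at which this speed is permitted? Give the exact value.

S_min = 137/25 m = 5.4800 m

braking lasts T_s = 2/(4/5) = 2.5000 s
robot in T_r: 2.0000·0.0600 = 0.1200 m
robot covers 2.0000·2.5000 − ½·0.8000·2.5000² = 2.5000 m while stopping
person approaches 1.0000·(0.0600+2.5000) = 2.5600 m
residual clearance needed = 0.2500+0.0500+0.0000 = 0.3000 m
S_min ≈ 0.1200+2.5000+2.5600+0.3000  ⇒  S_min = 137/25 m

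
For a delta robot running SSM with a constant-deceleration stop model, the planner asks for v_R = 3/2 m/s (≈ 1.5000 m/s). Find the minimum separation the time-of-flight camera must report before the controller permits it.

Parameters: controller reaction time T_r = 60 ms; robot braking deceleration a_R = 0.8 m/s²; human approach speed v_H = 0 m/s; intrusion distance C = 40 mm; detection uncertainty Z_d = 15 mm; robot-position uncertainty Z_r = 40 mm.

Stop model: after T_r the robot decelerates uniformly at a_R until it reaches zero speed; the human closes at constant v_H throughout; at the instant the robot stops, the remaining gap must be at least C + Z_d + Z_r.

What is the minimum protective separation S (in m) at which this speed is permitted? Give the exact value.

S_min = 1273/800 m = 1.5913 m

stop time T_s = (3/2)/(4/5) = 1.8750 s
robot in T_r: 1.5000·0.0600 = 0.0900 m
robot covers 1.5000·1.8750 − ½·0.8000·1.8750² = 1.4062 m while stopping
person approaches 0.0000·(0.0600+1.8750) = 0.0000 m
margins: 0.0400+0.0150+0.0400 = 0.0950 m
S_min ≈ 0.0900+1.4062+0.0000+0.0950  ⇒  S_min = 1273/800 m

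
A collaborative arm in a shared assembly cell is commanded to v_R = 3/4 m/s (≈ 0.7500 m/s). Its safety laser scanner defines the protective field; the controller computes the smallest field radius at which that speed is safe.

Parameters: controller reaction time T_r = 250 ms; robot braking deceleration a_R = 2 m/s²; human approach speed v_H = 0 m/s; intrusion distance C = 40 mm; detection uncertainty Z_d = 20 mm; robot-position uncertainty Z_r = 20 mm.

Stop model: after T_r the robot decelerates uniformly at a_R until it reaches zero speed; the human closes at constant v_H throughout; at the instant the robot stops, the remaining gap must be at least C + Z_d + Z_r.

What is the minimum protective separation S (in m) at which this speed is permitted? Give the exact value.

S_min = 653/1600 m = 0.4081 m

T_s = v_R/a_R = (3/4)/2 = 0.3750 s
robot in T_r: 0.7500·0.2500 = 0.1875 m
robot covers 0.7500·0.3750 − ½·2.0000·0.3750² = 0.1406 m while stopping
person approaches 0.0000·(0.2500+0.3750) = 0.0000 m
margins: 0.0400+0.0200+0.0200 = 0.0800 m
S_min ≈ 0.1875+0.1406+0.0000+0.0800  ⇒  S_min = 653/1600 m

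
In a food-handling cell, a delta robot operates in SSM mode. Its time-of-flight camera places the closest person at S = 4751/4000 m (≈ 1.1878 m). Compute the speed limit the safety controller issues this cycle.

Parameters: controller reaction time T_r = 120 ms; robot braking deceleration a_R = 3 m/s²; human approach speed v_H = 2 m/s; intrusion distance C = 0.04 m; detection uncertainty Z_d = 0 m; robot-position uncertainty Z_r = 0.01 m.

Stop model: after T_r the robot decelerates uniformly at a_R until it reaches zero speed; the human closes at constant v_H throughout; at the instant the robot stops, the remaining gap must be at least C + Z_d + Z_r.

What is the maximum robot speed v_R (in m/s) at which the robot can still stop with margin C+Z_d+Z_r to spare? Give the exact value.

collect terms ⇒ (1/6)·v_R² + (59/75)·v_R + (-3591/4000) = 0
  disc = (59/75)² − 4·(1/6)·(-3591/4000) = 109561/90000 ; √disc = 331/300
  v_R = (−(59/75) + 331/300) / (2·(1/6)) = 19/20 m/s
check:
braking lasts T_s = (19/20)/3 = 0.3167 s
reaction-phase robot travel = 0.9500·0.1200 = 0.1140 m
robot under decel: 0.9500²/(2·3.0000) = 0.1504 m
person approaches 2.0000·(0.1200+0.3167) = 0.8733 m
residual clearance needed = 0.0400+0.0000+0.0100 = 0.0500 m
sum ≈ 0.1140+0.1504+0.8733+0.0500 ≈ 1.1878 m = S ✓

v_R_max = 19/20 m/s = 0.9500 m/s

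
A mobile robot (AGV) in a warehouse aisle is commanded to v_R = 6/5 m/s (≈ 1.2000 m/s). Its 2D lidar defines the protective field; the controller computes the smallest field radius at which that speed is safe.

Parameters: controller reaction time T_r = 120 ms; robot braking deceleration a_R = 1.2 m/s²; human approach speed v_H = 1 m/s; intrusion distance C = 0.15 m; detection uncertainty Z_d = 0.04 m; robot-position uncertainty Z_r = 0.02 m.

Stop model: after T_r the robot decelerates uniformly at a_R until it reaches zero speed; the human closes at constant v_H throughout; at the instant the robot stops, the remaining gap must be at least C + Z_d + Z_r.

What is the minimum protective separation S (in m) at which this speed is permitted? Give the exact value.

S_min = 1037/500 m = 2.0740 m

stop time T_s = (6/5)/(6/5) = 1.0000 s
reaction-phase robot travel = 1.2000·0.1200 = 0.1440 m
robot under decel: 1.2000²/(2·1.2000) = 0.6000 m
human closes 1.0000·1.1200 = 1.1200 m
residual clearance needed = 0.1500+0.0400+0.0200 = 0.2100 m
S_min ≈ 0.1440+0.6000+1.1200+0.2100  ⇒  S_min = 1037/500 m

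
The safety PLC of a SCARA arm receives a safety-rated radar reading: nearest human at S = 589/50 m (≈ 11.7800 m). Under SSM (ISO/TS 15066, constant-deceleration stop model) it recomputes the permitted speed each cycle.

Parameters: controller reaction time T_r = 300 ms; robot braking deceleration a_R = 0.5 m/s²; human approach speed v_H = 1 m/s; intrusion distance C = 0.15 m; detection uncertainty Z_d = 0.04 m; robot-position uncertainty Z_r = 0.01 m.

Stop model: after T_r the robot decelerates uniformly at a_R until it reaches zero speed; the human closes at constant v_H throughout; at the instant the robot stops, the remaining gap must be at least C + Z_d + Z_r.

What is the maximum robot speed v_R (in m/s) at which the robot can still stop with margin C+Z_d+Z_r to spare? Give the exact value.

at the boundary: (1)·v² + (23/10)·v + (-282/25) = 0
  disc = (23/10)² − 4·(1)·(-282/25) = 5041/100 ; √disc = 71/10
  v_R = (−(23/10) + 71/10) / (2·(1)) = 12/5 m/s
check:
braking lasts T_s = (12/5)/(1/2) = 4.8000 s
robot in T_r: 2.4000·0.3000 = 0.7200 m
robot under decel: 2.4000²/(2·0.5000) = 5.7600 m
human closes 1.0000·5.1000 = 5.1000 m
C+Z_d+Z_r = 0.1500+0.0400+0.0100 = 0.2000 m
sum ≈ 0.7200+5.7600+5.1000+0.2000 ≈ 11.7800 m = S ✓

v_R_max = 12/5 m/s = 2.4000 m/s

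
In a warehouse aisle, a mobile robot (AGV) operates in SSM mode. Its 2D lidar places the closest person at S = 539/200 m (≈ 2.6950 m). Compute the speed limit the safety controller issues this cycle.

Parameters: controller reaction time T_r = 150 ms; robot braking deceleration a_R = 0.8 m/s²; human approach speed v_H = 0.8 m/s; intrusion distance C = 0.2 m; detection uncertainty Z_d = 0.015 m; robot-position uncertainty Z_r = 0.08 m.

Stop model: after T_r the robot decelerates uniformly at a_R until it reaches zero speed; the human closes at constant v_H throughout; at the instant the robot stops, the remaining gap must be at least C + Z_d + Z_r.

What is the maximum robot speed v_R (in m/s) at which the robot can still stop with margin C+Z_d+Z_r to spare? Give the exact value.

v_R_max = 6/5 m/s = 1.2000 m/s

quadratic (5/8)·v² + (23/20)·v + (-57/25) = 0
  disc = (23/20)² − 4·(5/8)·(-57/25) = 2809/400 ; √disc = 53/20
  v_R = (−(23/20) + 53/20) / (2·(5/8)) = 6/5 m/s
check:
stop time T_s = (6/5)/(4/5) = 1.5000 s
robot covers v_R·T_r = 1.2000·0.1500 = 0.1800 m before braking
robot under decel: 1.2000²/(2·0.8000) = 0.9000 m
human over T_r+T_s: 0.8000·(0.1500+1.5000) = 1.3200 m
C+Z_d+Z_r = 0.2000+0.0150+0.0800 = 0.2950 m
sum ≈ 0.1800+0.9000+1.3200+0.2950 ≈ 2.6950 m = S ✓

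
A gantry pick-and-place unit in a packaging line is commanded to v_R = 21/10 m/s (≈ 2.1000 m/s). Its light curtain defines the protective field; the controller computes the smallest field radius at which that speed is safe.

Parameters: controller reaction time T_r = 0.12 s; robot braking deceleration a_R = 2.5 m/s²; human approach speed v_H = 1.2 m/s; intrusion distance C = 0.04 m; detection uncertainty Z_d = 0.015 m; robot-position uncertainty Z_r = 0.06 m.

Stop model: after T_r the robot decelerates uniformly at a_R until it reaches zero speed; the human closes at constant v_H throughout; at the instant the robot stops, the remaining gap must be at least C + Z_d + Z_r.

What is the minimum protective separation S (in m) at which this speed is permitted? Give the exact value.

T_s = v_R/a_R = (21/10)/(5/2) = 0.8400 s
robot covers v_R·T_r = 2.1000·0.1200 = 0.2520 m before braking
robot under decel: 2.1000²/(2·2.5000) = 0.8820 m
human closes 1.2000·0.9600 = 1.1520 m
margins: 0.0400+0.0150+0.0600 = 0.1150 m
S_min ≈ 0.2520+0.8820+1.1520+0.1150  ⇒  S_min = 2401/1000 m

S_min = 2401/1000 m = 2.4010 m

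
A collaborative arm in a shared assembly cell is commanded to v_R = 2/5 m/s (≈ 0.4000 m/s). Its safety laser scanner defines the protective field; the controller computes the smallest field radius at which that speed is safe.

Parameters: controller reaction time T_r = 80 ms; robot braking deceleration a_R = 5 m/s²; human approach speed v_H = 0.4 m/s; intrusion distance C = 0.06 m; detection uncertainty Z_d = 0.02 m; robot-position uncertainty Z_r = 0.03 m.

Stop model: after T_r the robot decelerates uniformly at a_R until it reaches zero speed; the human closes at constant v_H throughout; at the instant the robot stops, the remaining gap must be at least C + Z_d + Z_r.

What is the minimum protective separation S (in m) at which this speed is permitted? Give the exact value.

T_s = v_R/a_R = (2/5)/5 = 0.0800 s
reaction-phase robot travel = 0.4000·0.0800 = 0.0320 m
robot under decel: 0.4000²/(2·5.0000) = 0.0160 m
human closes 0.4000·0.1600 = 0.0640 m
residual clearance needed = 0.0600+0.0200+0.0300 = 0.1100 m
S_min ≈ 0.0320+0.0160+0.0640+0.1100  ⇒  S_min = 111/500 m

S_min = 111/500 m = 0.2220 m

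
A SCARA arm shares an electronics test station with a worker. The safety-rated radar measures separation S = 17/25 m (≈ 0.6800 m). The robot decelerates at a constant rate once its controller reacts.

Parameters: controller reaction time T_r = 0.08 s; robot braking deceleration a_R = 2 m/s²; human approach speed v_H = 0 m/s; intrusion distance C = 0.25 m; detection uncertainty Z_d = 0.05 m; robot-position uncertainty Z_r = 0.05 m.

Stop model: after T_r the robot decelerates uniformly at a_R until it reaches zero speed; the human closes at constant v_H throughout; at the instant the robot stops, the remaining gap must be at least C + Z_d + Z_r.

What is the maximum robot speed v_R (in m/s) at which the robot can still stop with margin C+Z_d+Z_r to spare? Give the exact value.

v_R_max = 1 m/s = 1.0000 m/s

collect terms ⇒ (1/4)·v_R² + (2/25)·v_R + (-33/100) = 0
  disc = (2/25)² − 4·(1/4)·(-33/100) = 841/2500 ; √disc = 29/50
  v_R = (−(2/25) + 29/50) / (2·(1/4)) = 1 m/s
check:
T_s = v_R/a_R = 1/2 = 0.5000 s
robot in T_r: 1.0000·0.0800 = 0.0800 m
robot under decel: 1.0000²/(2·2.0000) = 0.2500 m
person approaches 0.0000·(0.0800+0.5000) = 0.0000 m
residual clearance needed = 0.2500+0.0500+0.0500 = 0.3500 m
sum ≈ 0.0800+0.2500+0.0000+0.3500 ≈ 0.6800 m = S ✓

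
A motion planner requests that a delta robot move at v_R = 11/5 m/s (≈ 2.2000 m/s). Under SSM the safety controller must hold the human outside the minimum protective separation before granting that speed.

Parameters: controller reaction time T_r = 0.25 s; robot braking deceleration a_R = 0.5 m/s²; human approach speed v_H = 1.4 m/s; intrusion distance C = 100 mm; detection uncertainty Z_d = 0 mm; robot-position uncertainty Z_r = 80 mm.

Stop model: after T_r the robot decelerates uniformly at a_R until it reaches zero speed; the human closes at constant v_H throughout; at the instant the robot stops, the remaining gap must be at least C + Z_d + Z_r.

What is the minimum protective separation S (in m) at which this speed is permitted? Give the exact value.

S_min = 302/25 m = 12.0800 m

braking lasts T_s = (11/5)/(1/2) = 4.4000 s
reaction-phase robot travel = 2.2000·0.2500 = 0.5500 m
braking distance = 2.2000²/(2·0.5000) = 4.8400 m
human closes 1.4000·4.6500 = 6.5100 m
residual clearance needed = 0.1000+0.0000+0.0800 = 0.1800 m
S_min ≈ 0.5500+4.8400+6.5100+0.1800  ⇒  S_min = 302/25 m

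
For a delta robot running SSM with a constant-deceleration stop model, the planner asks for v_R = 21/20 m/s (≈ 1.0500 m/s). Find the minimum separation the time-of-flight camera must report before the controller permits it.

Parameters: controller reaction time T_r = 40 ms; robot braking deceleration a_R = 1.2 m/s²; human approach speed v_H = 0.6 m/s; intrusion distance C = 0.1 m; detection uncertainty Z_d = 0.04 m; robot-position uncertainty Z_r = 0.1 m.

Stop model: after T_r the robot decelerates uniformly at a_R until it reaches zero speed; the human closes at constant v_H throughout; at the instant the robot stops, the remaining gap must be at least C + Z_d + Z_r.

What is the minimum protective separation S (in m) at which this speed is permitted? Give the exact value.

braking lasts T_s = (21/20)/(6/5) = 0.8750 s
robot in T_r: 1.0500·0.0400 = 0.0420 m
robot under decel: 1.0500²/(2·1.2000) = 0.4594 m
human closes 0.6000·0.9150 = 0.5490 m
margins: 0.1000+0.0400+0.1000 = 0.2400 m
S_min ≈ 0.0420+0.4594+0.5490+0.2400  ⇒  S_min = 10323/8000 m

S_min = 10323/8000 m = 1.2904 m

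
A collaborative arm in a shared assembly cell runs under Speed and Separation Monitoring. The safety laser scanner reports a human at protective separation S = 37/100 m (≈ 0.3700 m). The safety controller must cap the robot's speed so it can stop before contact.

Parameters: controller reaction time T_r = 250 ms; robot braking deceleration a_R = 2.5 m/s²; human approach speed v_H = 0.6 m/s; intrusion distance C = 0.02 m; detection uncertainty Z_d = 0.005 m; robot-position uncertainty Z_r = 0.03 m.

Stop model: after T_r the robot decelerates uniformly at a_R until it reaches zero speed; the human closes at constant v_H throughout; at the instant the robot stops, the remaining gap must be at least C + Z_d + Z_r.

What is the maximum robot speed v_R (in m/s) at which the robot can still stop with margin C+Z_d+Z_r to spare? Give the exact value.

v_R_max = 3/10 m/s = 0.3000 m/s

quadratic (1/5)·v² + (49/100)·v + (-33/200) = 0
  disc = (49/100)² − 4·(1/5)·(-33/200) = 3721/10000 ; √disc = 61/100
  v_R = (−(49/100) + 61/100) / (2·(1/5)) = 3/10 m/s
check:
T_s = v_R/a_R = (3/10)/(5/2) = 0.1200 s
robot covers v_R·T_r = 0.3000·0.2500 = 0.0750 m before braking
braking distance = 0.3000²/(2·2.5000) = 0.0180 m
person approaches 0.6000·(0.2500+0.1200) = 0.2220 m
margins: 0.0200+0.0050+0.0300 = 0.0550 m
sum ≈ 0.0750+0.0180+0.2220+0.0550 ≈ 0.3700 m = S ✓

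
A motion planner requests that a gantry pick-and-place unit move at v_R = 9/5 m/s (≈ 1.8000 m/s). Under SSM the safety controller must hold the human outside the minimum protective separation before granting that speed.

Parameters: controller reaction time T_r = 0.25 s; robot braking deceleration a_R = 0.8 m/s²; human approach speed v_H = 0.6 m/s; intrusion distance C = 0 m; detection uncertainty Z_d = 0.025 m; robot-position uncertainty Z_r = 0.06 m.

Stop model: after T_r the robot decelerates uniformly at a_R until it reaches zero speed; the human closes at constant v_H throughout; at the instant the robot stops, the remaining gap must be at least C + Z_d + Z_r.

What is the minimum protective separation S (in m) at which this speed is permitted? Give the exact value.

S_min = 203/50 m = 4.0600 m

T_s = v_R/a_R = (9/5)/(4/5) = 2.2500 s
robot covers v_R·T_r = 1.8000·0.2500 = 0.4500 m before braking
braking distance = 1.8000²/(2·0.8000) = 2.0250 m
human closes 0.6000·2.5000 = 1.5000 m
C+Z_d+Z_r = 0.0000+0.0250+0.0600 = 0.0850 m
S_min ≈ 0.4500+2.0250+1.5000+0.0850  ⇒  S_min = 203/50 m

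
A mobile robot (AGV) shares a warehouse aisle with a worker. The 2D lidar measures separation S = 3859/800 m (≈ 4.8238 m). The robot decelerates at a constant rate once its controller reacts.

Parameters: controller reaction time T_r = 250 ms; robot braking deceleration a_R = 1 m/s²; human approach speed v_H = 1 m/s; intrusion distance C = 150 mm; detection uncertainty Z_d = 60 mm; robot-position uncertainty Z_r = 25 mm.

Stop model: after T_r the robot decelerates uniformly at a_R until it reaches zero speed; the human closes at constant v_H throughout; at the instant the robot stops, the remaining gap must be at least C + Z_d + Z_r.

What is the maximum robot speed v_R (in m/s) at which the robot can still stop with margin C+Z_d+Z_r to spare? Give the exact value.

v_R_max = 39/20 m/s = 1.9500 m/s

collect terms ⇒ (1/2)·v_R² + (5/4)·v_R + (-3471/800) = 0
  disc = (5/4)² − 4·(1/2)·(-3471/800) = 256/25 ; √disc = 16/5
  v_R = (−(5/4) + 16/5) / (2·(1/2)) = 39/20 m/s
check:
braking lasts T_s = (39/20)/1 = 1.9500 s
robot covers v_R·T_r = 1.9500·0.2500 = 0.4875 m before braking
robot covers 1.9500·1.9500 − ½·1.0000·1.9500² = 1.9013 m while stopping
human over T_r+T_s: 1.0000·(0.2500+1.9500) = 2.2000 m
C+Z_d+Z_r = 0.1500+0.0600+0.0250 = 0.2350 m
sum ≈ 0.4875+1.9013+2.2000+0.2350 ≈ 4.8238 m = S ✓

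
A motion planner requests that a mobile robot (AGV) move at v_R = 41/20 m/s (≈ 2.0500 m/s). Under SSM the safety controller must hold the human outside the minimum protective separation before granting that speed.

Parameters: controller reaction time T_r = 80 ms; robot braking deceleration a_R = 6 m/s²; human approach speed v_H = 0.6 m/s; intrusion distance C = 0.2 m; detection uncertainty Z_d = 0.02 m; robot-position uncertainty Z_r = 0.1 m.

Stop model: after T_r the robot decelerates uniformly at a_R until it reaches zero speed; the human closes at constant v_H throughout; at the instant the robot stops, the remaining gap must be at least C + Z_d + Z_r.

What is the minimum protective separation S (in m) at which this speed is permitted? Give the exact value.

T_s = v_R/a_R = (41/20)/6 = 0.3417 s
reaction-phase robot travel = 2.0500·0.0800 = 0.1640 m
robot covers 2.0500·0.3417 − ½·6.0000·0.3417² = 0.3502 m while stopping
human over T_r+T_s: 0.6000·(0.0800+0.3417) = 0.2530 m
C+Z_d+Z_r = 0.2000+0.0200+0.1000 = 0.3200 m
S_min ≈ 0.1640+0.3502+0.2530+0.3200  ⇒  S_min = 26093/24000 m

S_min = 26093/24000 m = 1.0872 m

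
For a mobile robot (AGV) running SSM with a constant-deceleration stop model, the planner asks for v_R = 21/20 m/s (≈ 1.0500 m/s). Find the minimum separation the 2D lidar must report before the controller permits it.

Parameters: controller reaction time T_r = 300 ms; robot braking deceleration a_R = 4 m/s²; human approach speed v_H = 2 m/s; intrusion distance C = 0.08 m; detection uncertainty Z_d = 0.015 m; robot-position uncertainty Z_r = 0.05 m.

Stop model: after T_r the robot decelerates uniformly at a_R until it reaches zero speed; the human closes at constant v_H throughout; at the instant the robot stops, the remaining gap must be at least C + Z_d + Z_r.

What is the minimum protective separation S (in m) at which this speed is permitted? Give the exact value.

braking lasts T_s = (21/20)/4 = 0.2625 s
reaction-phase robot travel = 1.0500·0.3000 = 0.3150 m
braking distance = 1.0500²/(2·4.0000) = 0.1378 m
human over T_r+T_s: 2.0000·(0.3000+0.2625) = 1.1250 m
C+Z_d+Z_r = 0.0800+0.0150+0.0500 = 0.1450 m
S_min ≈ 0.3150+0.1378+1.1250+0.1450  ⇒  S_min = 5513/3200 m

S_min = 5513/3200 m = 1.7228 m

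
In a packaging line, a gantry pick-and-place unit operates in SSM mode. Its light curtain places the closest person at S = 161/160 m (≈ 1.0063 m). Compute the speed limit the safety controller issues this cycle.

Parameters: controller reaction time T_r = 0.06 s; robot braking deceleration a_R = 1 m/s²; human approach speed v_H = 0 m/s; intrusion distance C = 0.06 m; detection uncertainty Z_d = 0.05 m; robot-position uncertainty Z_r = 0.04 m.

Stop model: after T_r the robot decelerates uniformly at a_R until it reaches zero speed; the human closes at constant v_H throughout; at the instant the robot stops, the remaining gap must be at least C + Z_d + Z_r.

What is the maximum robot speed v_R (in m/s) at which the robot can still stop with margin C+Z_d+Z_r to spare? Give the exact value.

quadratic (1/2)·v² + (3/50)·v + (-137/160) = 0
  disc = (3/50)² − 4·(1/2)·(-137/160) = 17161/10000 ; √disc = 131/100
  v_R = (−(3/50) + 131/100) / (2·(1/2)) = 5/4 m/s
check:
braking lasts T_s = (5/4)/1 = 1.2500 s
robot in T_r: 1.2500·0.0600 = 0.0750 m
braking distance = 1.2500²/(2·1.0000) = 0.7812 m
human closes 0.0000·1.3100 = 0.0000 m
residual clearance needed = 0.0600+0.0500+0.0400 = 0.1500 m
sum ≈ 0.0750+0.7812+0.0000+0.1500 ≈ 1.0063 m = S ✓

v_R_max = 5/4 m/s = 1.2500 m/s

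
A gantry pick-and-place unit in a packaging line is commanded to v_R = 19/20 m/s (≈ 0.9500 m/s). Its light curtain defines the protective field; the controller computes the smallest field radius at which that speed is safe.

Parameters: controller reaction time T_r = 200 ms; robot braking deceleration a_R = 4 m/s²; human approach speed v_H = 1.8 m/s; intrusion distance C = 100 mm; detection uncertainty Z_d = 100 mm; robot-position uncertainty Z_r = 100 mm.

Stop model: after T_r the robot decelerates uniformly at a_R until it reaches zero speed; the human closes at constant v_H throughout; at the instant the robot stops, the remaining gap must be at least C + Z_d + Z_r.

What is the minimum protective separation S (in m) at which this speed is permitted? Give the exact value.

T_s = v_R/a_R = (19/20)/4 = 0.2375 s
robot covers v_R·T_r = 0.9500·0.2000 = 0.1900 m before braking
robot covers 0.9500·0.2375 − ½·4.0000·0.2375² = 0.1128 m while stopping
person approaches 1.8000·(0.2000+0.2375) = 0.7875 m
margins: 0.1000+0.1000+0.1000 = 0.3000 m
S_min ≈ 0.1900+0.1128+0.7875+0.3000  ⇒  S_min = 4449/3200 m

S_min = 4449/3200 m = 1.3903 m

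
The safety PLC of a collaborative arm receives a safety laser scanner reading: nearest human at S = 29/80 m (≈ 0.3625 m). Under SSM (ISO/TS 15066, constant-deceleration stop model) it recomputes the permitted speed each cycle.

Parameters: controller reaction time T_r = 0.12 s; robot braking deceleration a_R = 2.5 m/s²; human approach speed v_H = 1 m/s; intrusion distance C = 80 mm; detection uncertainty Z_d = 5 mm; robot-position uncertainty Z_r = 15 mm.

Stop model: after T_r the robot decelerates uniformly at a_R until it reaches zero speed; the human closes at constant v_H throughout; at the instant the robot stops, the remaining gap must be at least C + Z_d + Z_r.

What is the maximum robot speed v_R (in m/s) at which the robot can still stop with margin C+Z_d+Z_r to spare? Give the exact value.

v_R_max = 1/4 m/s = 0.2500 m/s

at the boundary: (1/5)·v² + (13/25)·v + (-57/400) = 0
  disc = (13/25)² − 4·(1/5)·(-57/400) = 961/2500 ; √disc = 31/50
  v_R = (−(13/25) + 31/50) / (2·(1/5)) = 1/4 m/s
check:
braking lasts T_s = (1/4)/(5/2) = 0.1000 s
robot covers v_R·T_r = 0.2500·0.1200 = 0.0300 m before braking
braking distance = 0.2500²/(2·2.5000) = 0.0125 m
human over T_r+T_s: 1.0000·(0.1200+0.1000) = 0.2200 m
C+Z_d+Z_r = 0.0800+0.0050+0.0150 = 0.1000 m
sum ≈ 0.0300+0.0125+0.2200+0.1000 ≈ 0.3625 m = S ✓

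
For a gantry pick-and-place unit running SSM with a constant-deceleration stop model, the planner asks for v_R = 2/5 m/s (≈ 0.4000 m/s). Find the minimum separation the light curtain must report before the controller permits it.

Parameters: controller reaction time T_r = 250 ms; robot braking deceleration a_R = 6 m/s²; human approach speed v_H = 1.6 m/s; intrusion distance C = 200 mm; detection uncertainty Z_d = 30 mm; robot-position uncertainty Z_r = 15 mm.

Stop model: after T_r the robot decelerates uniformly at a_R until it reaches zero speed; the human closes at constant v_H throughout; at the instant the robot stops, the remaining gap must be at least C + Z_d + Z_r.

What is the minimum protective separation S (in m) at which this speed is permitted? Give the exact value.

S_min = 173/200 m = 0.8650 m

braking lasts T_s = (2/5)/6 = 0.0667 s
robot covers v_R·T_r = 0.4000·0.2500 = 0.1000 m before braking
braking distance = 0.4000²/(2·6.0000) = 0.0133 m
person approaches 1.6000·(0.2500+0.0667) = 0.5067 m
margins: 0.2000+0.0300+0.0150 = 0.2450 m
S_min ≈ 0.1000+0.0133+0.5067+0.2450  ⇒  S_min = 173/200 m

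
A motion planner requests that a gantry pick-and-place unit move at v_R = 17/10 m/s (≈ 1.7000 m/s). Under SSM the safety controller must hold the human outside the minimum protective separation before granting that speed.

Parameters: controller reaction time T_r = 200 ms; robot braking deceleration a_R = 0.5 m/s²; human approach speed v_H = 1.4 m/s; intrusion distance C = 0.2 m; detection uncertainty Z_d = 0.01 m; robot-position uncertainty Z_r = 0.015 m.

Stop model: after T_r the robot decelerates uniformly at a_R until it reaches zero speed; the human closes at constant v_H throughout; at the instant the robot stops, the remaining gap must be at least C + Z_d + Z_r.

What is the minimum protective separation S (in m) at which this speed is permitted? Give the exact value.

braking lasts T_s = (17/10)/(1/2) = 3.4000 s
robot in T_r: 1.7000·0.2000 = 0.3400 m
robot under decel: 1.7000²/(2·0.5000) = 2.8900 m
human over T_r+T_s: 1.4000·(0.2000+3.4000) = 5.0400 m
C+Z_d+Z_r = 0.2000+0.0100+0.0150 = 0.2250 m
S_min ≈ 0.3400+2.8900+5.0400+0.2250  ⇒  S_min = 1699/200 m

S_min = 1699/200 m = 8.4950 m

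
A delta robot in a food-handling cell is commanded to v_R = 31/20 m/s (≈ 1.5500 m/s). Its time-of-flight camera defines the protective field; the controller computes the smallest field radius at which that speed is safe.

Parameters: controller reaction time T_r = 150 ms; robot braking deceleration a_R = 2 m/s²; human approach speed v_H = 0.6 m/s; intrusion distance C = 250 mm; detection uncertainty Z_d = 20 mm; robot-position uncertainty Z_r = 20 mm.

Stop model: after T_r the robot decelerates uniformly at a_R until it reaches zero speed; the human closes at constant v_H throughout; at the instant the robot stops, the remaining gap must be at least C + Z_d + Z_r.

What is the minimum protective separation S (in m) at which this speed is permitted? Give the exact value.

S_min = 537/320 m = 1.6781 m

T_s = v_R/a_R = (31/20)/2 = 0.7750 s
reaction-phase robot travel = 1.5500·0.1500 = 0.2325 m
braking distance = 1.5500²/(2·2.0000) = 0.6006 m
human over T_r+T_s: 0.6000·(0.1500+0.7750) = 0.5550 m
C+Z_d+Z_r = 0.2500+0.0200+0.0200 = 0.2900 m
S_min ≈ 0.2325+0.6006+0.5550+0.2900  ⇒  S_min = 537/320 m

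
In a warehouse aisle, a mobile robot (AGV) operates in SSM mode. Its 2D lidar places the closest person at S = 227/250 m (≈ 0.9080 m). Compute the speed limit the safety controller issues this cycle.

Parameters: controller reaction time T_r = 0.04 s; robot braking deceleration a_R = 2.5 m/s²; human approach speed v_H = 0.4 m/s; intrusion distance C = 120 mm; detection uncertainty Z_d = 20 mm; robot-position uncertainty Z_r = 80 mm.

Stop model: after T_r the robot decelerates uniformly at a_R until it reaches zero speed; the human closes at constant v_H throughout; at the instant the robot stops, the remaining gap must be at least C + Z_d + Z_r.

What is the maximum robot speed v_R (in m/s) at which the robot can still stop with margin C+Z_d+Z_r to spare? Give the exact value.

v_R_max = 7/5 m/s = 1.4000 m/s

at the boundary: (1/5)·v² + (1/5)·v + (-84/125) = 0
  disc = (1/5)² − 4·(1/5)·(-84/125) = 361/625 ; √disc = 19/25
  v_R = (−(1/5) + 19/25) / (2·(1/5)) = 7/5 m/s
check:
stop time T_s = (7/5)/(5/2) = 0.5600 s
reaction-phase robot travel = 1.4000·0.0400 = 0.0560 m
robot covers 1.4000·0.5600 − ½·2.5000·0.5600² = 0.3920 m while stopping
person approaches 0.4000·(0.0400+0.5600) = 0.2400 m
residual clearance needed = 0.1200+0.0200+0.0800 = 0.2200 m
sum ≈ 0.0560+0.3920+0.2400+0.2200 ≈ 0.9080 m = S ✓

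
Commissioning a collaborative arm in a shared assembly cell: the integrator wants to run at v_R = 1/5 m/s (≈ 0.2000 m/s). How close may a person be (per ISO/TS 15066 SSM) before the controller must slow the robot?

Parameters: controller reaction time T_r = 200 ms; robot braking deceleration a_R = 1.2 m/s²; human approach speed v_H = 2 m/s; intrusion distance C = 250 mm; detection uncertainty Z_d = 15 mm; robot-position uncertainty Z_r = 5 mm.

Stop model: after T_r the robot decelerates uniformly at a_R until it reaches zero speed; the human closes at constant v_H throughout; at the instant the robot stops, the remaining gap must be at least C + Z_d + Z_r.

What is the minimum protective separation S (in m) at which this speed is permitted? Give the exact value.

T_s = v_R/a_R = (1/5)/(6/5) = 0.1667 s
robot in T_r: 0.2000·0.2000 = 0.0400 m
robot under decel: 0.2000²/(2·1.2000) = 0.0167 m
human closes 2.0000·0.3667 = 0.7333 m
C+Z_d+Z_r = 0.2500+0.0150+0.0050 = 0.2700 m
S_min ≈ 0.0400+0.0167+0.7333+0.2700  ⇒  S_min = 53/50 m

S_min = 53/50 m = 1.0600 m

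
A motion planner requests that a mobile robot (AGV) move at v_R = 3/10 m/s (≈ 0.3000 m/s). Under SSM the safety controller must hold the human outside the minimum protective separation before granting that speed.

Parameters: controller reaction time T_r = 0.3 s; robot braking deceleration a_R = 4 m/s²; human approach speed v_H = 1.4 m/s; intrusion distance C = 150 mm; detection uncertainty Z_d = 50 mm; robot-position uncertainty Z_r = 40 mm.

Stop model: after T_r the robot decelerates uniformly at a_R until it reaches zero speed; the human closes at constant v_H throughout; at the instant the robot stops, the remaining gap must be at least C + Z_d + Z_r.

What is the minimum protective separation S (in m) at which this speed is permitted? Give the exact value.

S_min = 693/800 m = 0.8662 m

T_s = v_R/a_R = (3/10)/4 = 0.0750 s
robot covers v_R·T_r = 0.3000·0.3000 = 0.0900 m before braking
braking distance = 0.3000²/(2·4.0000) = 0.0112 m
human closes 1.4000·0.3750 = 0.5250 m
margins: 0.1500+0.0500+0.0400 = 0.2400 m
S_min ≈ 0.0900+0.0112+0.5250+0.2400  ⇒  S_min = 693/800 m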